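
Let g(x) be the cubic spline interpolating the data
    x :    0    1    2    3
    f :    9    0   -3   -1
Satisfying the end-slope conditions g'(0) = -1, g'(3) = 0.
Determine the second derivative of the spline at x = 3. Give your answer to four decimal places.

Write M_i for g''(x_i). With h_i = 1, 1, 1 and divided differences Δ_i = -9, -3, 2, the continuity of g' gives the tridiagonal system
  1·M_0 + 4·M_1 + 1·M_2 = 6(Δ_1 - Δ_0) = 36
  1·M_1 + 4·M_2 + 1·M_3 = 6(Δ_2 - Δ_1) = 30
Clamped end conditions give two more equations: 2h_0·M_0 + h_0·M_1 = 6(Δ_0 - g'(0)) = -48 and h_2·M_2 + 2h_2·M_3 = 6(g'(3) - Δ_2) = -12.
Solving: M_0 = -476/15, M_1 = 232/15, M_2 = 88/15, M_3 = -134/15.

-8.9333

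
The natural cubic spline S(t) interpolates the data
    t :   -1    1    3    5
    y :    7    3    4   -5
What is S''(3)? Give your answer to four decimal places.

-4.5000

Write M_i for S''(x_i). With h_i = 2, 2, 2 and divided differences Δ_i = -2, 1/2, -9/2, the continuity of S' gives the tridiagonal system
  2·M_0 + 8·M_1 + 2·M_2 = 6(Δ_1 - Δ_0) = 15
  2·M_1 + 8·M_2 + 2·M_3 = 6(Δ_2 - Δ_1) = -30
Natural end conditions: M_0 = M_3 = 0.
Solving the tridiagonal system: M_0 = 0, M_1 = 3, M_2 = -9/2, M_3 = 0.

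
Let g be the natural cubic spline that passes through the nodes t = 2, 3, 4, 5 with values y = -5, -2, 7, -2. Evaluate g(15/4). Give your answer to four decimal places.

5.8000

Write σ_i for g''(x_i). With h_i = 1, 1, 1 and divided differences Δ_i = 3, 9, -9, the continuity of g' gives the tridiagonal system
  1·σ_0 + 4·σ_1 + 1·σ_2 = 6(Δ_1 - Δ_0) = 36
  1·σ_1 + 4·σ_2 + 1·σ_3 = 6(Δ_2 - Δ_1) = -108
Natural end conditions: σ_0 = σ_3 = 0.
Solving the tridiagonal system: σ_0 = 0, σ_1 = 84/5, σ_2 = -156/5, σ_3 = 0.
On [3, 4], g(t) = -2 + 43/5·(t - 3) + 42/5·(t - 3)² - 8·(t - 3)³.
With (t - 3) = 3/4: g(15/4) = 29/5.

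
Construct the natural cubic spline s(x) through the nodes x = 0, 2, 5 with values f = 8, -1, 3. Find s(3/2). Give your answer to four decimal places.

0.4844

Let m_i = s''(x_i). Step sizes h_i = 2, 3; slopes of the chords Δ_i = (y_(i+1) - y_i)/h_i = -9/2, 4/3.
  2·m_0 + 10·m_1 + 3·m_2 = 6(Δ_1 - Δ_0) = 35
Natural end conditions: m_0 = m_2 = 0.
Forward elimination and back-substitution give m_0 = 0, m_1 = 7/2, m_2 = 0.
On [0, 2], s(x) = 8 - 17/3·x + 0·x² + 7/24·x³.
With x = 3/2: s(3/2) = 31/64.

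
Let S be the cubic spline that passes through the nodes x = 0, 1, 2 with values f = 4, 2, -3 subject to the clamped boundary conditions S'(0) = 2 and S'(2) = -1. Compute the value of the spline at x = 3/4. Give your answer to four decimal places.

With M_i denoting the second derivative at x_i, h_i = 1, 1, and Δ_i = (y_(i+1) − y_i)/h_i = -2, -5:
  1·M_0 + 4·M_1 + 1·M_2 = 6(Δ_1 - Δ_0) = -18
Clamped end conditions give two more equations: 2h_0·M_0 + h_0·M_1 = 6(Δ_0 - S'(0)) = -24 and h_1·M_1 + 2h_1·M_2 = 6(S'(2) - Δ_1) = 24.
Hence M_0 = -9, M_1 = -6, M_2 = 15.
On [0, 1], S(x) = 4 + 2·x - 9/2·x² + 1/2·x³.
With x = 3/4: S(3/4) = 407/128.

3.1797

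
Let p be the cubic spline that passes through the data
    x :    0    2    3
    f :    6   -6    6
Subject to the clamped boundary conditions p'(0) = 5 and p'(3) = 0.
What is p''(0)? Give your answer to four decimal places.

Write m_i for p''(x_i). With h_i = 2, 1 and divided differences Δ_i = -6, 12, the continuity of p' gives the tridiagonal system
  2·m_0 + 6·m_1 + 1·m_2 = 6(Δ_1 - Δ_0) = 108
Clamped end conditions give two more equations: 2h_0·m_0 + h_0·m_1 = 6(Δ_0 - p'(0)) = -66 and h_1·m_1 + 2h_1·m_2 = 6(p'(3) - Δ_1) = -72.
Solving: m_0 = -217/6, m_1 = 118/3, m_2 = -167/3.

-36.1667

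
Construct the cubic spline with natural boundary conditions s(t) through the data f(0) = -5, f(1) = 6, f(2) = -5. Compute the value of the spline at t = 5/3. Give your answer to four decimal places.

0.2963

Put M_i = s'' at the i-th knot. Here h = (1, 1) and Δ = (11, -11), so the interior equations h_(i-1)·M_(i-1) + 2(h_(i-1)+h_i)·M_i + h_i·M_(i+1) = 6(Δ_i − Δ_(i-1)) read
  1·M_0 + 4·M_1 + 1·M_2 = 6(Δ_1 - Δ_0) = -132
Natural end conditions: M_0 = M_2 = 0.
Forward elimination and back-substitution give M_0 = 0, M_1 = -33, M_2 = 0.
On [1, 2], s(t) = 6 + 0·(t - 1) - 33/2·(t - 1)² + 11/2·(t - 1)³.
With (t - 1) = 2/3: s(5/3) = 8/27.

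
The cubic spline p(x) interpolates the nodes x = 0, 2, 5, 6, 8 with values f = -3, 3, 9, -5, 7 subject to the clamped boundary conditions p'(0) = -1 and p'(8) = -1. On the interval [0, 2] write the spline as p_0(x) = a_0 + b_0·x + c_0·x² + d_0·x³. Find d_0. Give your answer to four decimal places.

With M_i denoting the second derivative at x_i, h_i = 2, 3, 1, 2, and Δ_i = (y_(i+1) − y_i)/h_i = 3, 2, -14, 6:
  2·M_0 + 10·M_1 + 3·M_2 = 6(Δ_1 - Δ_0) = -6
  3·M_1 + 8·M_2 + 1·M_3 = 6(Δ_2 - Δ_1) = -96
  1·M_2 + 6·M_3 + 2·M_4 = 6(Δ_3 - Δ_2) = 120
Clamped end conditions give two more equations: 2h_0·M_0 + h_0·M_1 = 6(Δ_0 - p'(0)) = 24 and h_3·M_3 + 2h_3·M_4 = 6(p'(8) - Δ_3) = -42.
Solving the tridiagonal system: M_0 = 279/68, M_1 = 129/34, M_2 = -591/34, M_3 = 1077/34, M_4 = -1791/68.
On [0, 2], with p_0(x) = a_0 + b_0·x + c_0·x² + d_0·x³: c_0 = M_0/2 = 279/136, d_0 = (M_1 - M_0)/(6h_0) = -7/272, b_0 = Δ_0 - h_0(2M_0 + M_1)/6 = -1.

-0.0257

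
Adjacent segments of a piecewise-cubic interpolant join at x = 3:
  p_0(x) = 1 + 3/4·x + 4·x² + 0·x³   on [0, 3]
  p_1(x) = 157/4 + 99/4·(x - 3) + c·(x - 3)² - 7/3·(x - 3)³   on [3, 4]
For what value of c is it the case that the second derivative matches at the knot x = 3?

4

p_0''(x) = 8 + 0·x, so p_0''(3) = 8. On the right, p_1''(3) = 2c, so c = 4.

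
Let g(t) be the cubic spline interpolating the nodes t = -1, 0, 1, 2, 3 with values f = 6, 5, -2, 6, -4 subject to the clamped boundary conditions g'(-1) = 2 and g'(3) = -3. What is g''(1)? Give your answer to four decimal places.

39.2500

Let m_i = g''(x_i). Step sizes h_i = 1, 1, 1, 1; slopes of the chords Δ_i = (y_(i+1) - y_i)/h_i = -1, -7, 8, -10.
  1·m_0 + 4·m_1 + 1·m_2 = 6(Δ_1 - Δ_0) = -36
  1·m_1 + 4·m_2 + 1·m_3 = 6(Δ_2 - Δ_1) = 90
  1·m_2 + 4·m_3 + 1·m_4 = 6(Δ_3 - Δ_2) = -108
Clamped end conditions give two more equations: 2h_0·m_0 + h_0·m_1 = 6(Δ_0 - g'(-1)) = -18 and h_3·m_3 + 2h_3·m_4 = 6(g'(3) - Δ_3) = 42.
Forward elimination and back-substitution give m_0 = 13/28, m_1 = -265/14, m_2 = 157/4, m_3 = -673/14, m_4 = 1261/28.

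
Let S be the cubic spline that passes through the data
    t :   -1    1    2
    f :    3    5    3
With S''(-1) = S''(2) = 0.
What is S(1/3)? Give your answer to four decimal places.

Put m_i = S'' at the i-th knot. Here h = (2, 1) and Δ = (1, -2), so the interior equations h_(i-1)·m_(i-1) + 2(h_(i-1)+h_i)·m_i + h_i·m_(i+1) = 6(Δ_i − Δ_(i-1)) read
  2·m_0 + 6·m_1 + 1·m_2 = 6(Δ_1 - Δ_0) = -18
Natural end conditions: m_0 = m_2 = 0.
Solving: m_0 = 0, m_1 = -3, m_2 = 0.
On [-1, 1], S(t) = 3 + 2·(t + 1) + 0·(t + 1)² - 1/4·(t + 1)³.
With (t + 1) = 4/3: S(1/3) = 137/27.

5.0741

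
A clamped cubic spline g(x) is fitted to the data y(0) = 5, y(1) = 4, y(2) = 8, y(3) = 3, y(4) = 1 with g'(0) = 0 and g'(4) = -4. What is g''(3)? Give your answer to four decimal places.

12.7143

With σ_i denoting the second derivative at x_i, h_i = 1, 1, 1, 1, and Δ_i = (y_(i+1) − y_i)/h_i = -1, 4, -5, -2:
  1·σ_0 + 4·σ_1 + 1·σ_2 = 6(Δ_1 - Δ_0) = 30
  1·σ_1 + 4·σ_2 + 1·σ_3 = 6(Δ_2 - Δ_1) = -54
  1·σ_2 + 4·σ_3 + 1·σ_4 = 6(Δ_3 - Δ_2) = 18
Clamped end conditions give two more equations: 2h_0·σ_0 + h_0·σ_1 = 6(Δ_0 - g'(0)) = -6 and h_3·σ_3 + 2h_3·σ_4 = 6(g'(4) - Δ_3) = -12.
Forward elimination and back-substitution give σ_0 = -149/14, σ_1 = 107/7, σ_2 = -41/2, σ_3 = 89/7, σ_4 = -173/14.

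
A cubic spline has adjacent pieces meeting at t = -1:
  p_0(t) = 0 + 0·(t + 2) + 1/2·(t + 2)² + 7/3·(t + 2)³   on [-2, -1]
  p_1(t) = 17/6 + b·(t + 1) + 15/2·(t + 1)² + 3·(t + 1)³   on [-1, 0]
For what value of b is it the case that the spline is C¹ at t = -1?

p_0'(t) = 0 + 1·(t + 2) + 7·(t + 2)², so p_0'(-1) = 8. On the right, p_1'(-1) = b, so b = 8.

8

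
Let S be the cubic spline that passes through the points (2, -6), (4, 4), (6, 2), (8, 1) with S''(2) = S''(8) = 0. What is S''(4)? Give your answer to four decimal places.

With σ_i denoting the second derivative at x_i, h_i = 2, 2, 2, and Δ_i = (y_(i+1) − y_i)/h_i = 5, -1, -1/2:
  2·σ_0 + 8·σ_1 + 2·σ_2 = 6(Δ_1 - Δ_0) = -36
  2·σ_1 + 8·σ_2 + 2·σ_3 = 6(Δ_2 - Δ_1) = 3
Natural end conditions: σ_0 = σ_3 = 0.
Hence σ_0 = 0, σ_1 = -49/10, σ_2 = 8/5, σ_3 = 0.

-4.9000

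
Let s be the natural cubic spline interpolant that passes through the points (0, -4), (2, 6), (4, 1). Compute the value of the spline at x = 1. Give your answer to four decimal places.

Put m_i = s'' at the i-th knot. Here h = (2, 2) and Δ = (5, -5/2), so the interior equations h_(i-1)·m_(i-1) + 2(h_(i-1)+h_i)·m_i + h_i·m_(i+1) = 6(Δ_i − Δ_(i-1)) read
  2·m_0 + 8·m_1 + 2·m_2 = 6(Δ_1 - Δ_0) = -45
Natural end conditions: m_0 = m_2 = 0.
Forward elimination and back-substitution give m_0 = 0, m_1 = -45/8, m_2 = 0.
On [0, 2], s(x) = -4 + 55/8·x + 0·x² - 15/32·x³.
With x = 1: s(1) = 77/32.

2.4063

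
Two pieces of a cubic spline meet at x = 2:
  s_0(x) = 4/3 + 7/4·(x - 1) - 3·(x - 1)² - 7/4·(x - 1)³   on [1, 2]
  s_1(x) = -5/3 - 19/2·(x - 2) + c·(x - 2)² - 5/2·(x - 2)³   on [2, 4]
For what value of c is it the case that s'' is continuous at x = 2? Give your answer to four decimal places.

s_0''(x) = -6 - 21/2·(x - 1), so s_0''(2) = -33/2. On the right, s_1''(2) = 2c, so c = -33/4.

-8.2500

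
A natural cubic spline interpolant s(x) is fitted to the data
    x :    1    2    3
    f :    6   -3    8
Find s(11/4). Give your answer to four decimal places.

Put m_i = s'' at the i-th knot. Here h = (1, 1) and Δ = (-9, 11), so the interior equations h_(i-1)·m_(i-1) + 2(h_(i-1)+h_i)·m_i + h_i·m_(i+1) = 6(Δ_i − Δ_(i-1)) read
  1·m_0 + 4·m_1 + 1·m_2 = 6(Δ_1 - Δ_0) = 120
Natural end conditions: m_0 = m_2 = 0.
Solving: m_0 = 0, m_1 = 30, m_2 = 0.
On [2, 3], s(x) = -3 + 1·(x - 2) + 15·(x - 2)² - 5·(x - 2)³.
With (x - 2) = 3/4: s(11/4) = 261/64.

4.0781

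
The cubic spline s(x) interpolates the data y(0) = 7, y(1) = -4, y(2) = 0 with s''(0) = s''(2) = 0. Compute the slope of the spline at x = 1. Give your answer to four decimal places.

-3.5000

Let σ_i = s''(x_i). Step sizes h_i = 1, 1; slopes of the chords Δ_i = (y_(i+1) - y_i)/h_i = -11, 4.
  1·σ_0 + 4·σ_1 + 1·σ_2 = 6(Δ_1 - Δ_0) = 90
Natural end conditions: σ_0 = σ_2 = 0.
Solving: σ_0 = 0, σ_1 = 45/2, σ_2 = 0.
On [1, 2], s'(x) = b_1 + 2c_1·(x - 1) + 3d_1·(x - 1)² with b_1 = Δ_1 - h_1(2σ_1 + σ_2)/6 = -7/2, c_1 = σ_1/2 = 45/4, d_1 = (σ_2 - σ_1)/(6h_1) = -15/4. So s'(1) = -7/2.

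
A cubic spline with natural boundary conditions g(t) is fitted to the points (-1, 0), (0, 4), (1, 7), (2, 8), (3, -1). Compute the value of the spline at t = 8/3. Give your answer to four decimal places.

With m_i denoting the second derivative at x_i, h_i = 1, 1, 1, 1, and Δ_i = (y_(i+1) − y_i)/h_i = 4, 3, 1, -9:
  1·m_0 + 4·m_1 + 1·m_2 = 6(Δ_1 - Δ_0) = -6
  1·m_1 + 4·m_2 + 1·m_3 = 6(Δ_2 - Δ_1) = -12
  1·m_2 + 4·m_3 + 1·m_4 = 6(Δ_3 - Δ_2) = -60
Natural end conditions: m_0 = m_4 = 0.
Forward elimination and back-substitution give m_0 = 0, m_1 = -51/28, m_2 = 9/7, m_3 = -429/28, m_4 = 0.
On [2, 3], g(t) = 8 - 109/28·(t - 2) - 429/56·(t - 2)² + 143/56·(t - 2)³.
With (t - 2) = 2/3: g(8/3) = 521/189.

2.7566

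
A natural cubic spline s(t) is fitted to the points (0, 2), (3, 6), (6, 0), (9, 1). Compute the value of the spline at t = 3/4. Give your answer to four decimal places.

3.7344

Put m_i = s'' at the i-th knot. Here h = (3, 3, 3) and Δ = (4/3, -2, 1/3), so the interior equations h_(i-1)·m_(i-1) + 2(h_(i-1)+h_i)·m_i + h_i·m_(i+1) = 6(Δ_i − Δ_(i-1)) read
  3·m_0 + 12·m_1 + 3·m_2 = 6(Δ_1 - Δ_0) = -20
  3·m_1 + 12·m_2 + 3·m_3 = 6(Δ_2 - Δ_1) = 14
Natural end conditions: m_0 = m_3 = 0.
Solving the tridiagonal system: m_0 = 0, m_1 = -94/45, m_2 = 76/45, m_3 = 0.
On [0, 3], s(t) = 2 + 107/45·t + 0·t² - 47/405·t³.
With t = 3/4: s(3/4) = 239/64.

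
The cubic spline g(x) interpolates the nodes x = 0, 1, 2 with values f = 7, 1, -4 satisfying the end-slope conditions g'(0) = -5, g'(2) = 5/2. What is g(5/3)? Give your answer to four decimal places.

Let σ_i = g''(x_i). Step sizes h_i = 1, 1; slopes of the chords Δ_i = (y_(i+1) - y_i)/h_i = -6, -5.
  1·σ_0 + 4·σ_1 + 1·σ_2 = 6(Δ_1 - Δ_0) = 6
Clamped end conditions give two more equations: 2h_0·σ_0 + h_0·σ_1 = 6(Δ_0 - g'(0)) = -6 and h_1·σ_1 + 2h_1·σ_2 = 6(g'(2) - Δ_1) = 45.
Forward elimination and back-substitution give σ_0 = -3/4, σ_1 = -9/2, σ_2 = 99/4.
On [1, 2], g(x) = 1 - 61/8·(x - 1) - 9/4·(x - 1)² + 39/8·(x - 1)³.
With (x - 1) = 2/3: g(5/3) = -131/36.

-3.6389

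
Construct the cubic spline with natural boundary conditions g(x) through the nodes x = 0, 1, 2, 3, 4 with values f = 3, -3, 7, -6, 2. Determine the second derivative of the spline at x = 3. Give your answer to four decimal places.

Put M_i = g'' at the i-th knot. Here h = (1, 1, 1, 1) and Δ = (-6, 10, -13, 8), so the interior equations h_(i-1)·M_(i-1) + 2(h_(i-1)+h_i)·M_i + h_i·M_(i+1) = 6(Δ_i − Δ_(i-1)) read
  1·M_0 + 4·M_1 + 1·M_2 = 6(Δ_1 - Δ_0) = 96
  1·M_1 + 4·M_2 + 1·M_3 = 6(Δ_2 - Δ_1) = -138
  1·M_2 + 4·M_3 + 1·M_4 = 6(Δ_3 - Δ_2) = 126
Natural end conditions: M_0 = M_4 = 0.
Solving the tridiagonal system: M_0 = 0, M_1 = 1059/28, M_2 = -387/7, M_3 = 1269/28, M_4 = 0.

45.3214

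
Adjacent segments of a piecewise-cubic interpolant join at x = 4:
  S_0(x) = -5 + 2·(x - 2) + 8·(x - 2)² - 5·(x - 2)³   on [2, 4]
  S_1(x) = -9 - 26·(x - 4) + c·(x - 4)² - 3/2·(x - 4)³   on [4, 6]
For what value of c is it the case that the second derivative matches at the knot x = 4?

-22

S_0''(x) = 16 - 30·(x - 2), so S_0''(4) = -44. On the right, S_1''(4) = 2c, so c = -22.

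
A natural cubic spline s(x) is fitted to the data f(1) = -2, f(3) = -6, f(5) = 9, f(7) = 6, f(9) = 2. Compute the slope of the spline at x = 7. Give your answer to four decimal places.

With m_i denoting the second derivative at x_i, h_i = 2, 2, 2, 2, and Δ_i = (y_(i+1) − y_i)/h_i = -2, 15/2, -3/2, -2:
  2·m_0 + 8·m_1 + 2·m_2 = 6(Δ_1 - Δ_0) = 57
  2·m_1 + 8·m_2 + 2·m_3 = 6(Δ_2 - Δ_1) = -54
  2·m_2 + 8·m_3 + 2·m_4 = 6(Δ_3 - Δ_2) = -3
Natural end conditions: m_0 = m_4 = 0.
Hence m_0 = 0, m_1 = 267/28, m_2 = -135/14, m_3 = 57/28, m_4 = 0.
On [7, 9], s'(x) = b_3 + 2c_3·(x - 7) + 3d_3·(x - 7)² with b_3 = Δ_3 - h_3(2m_3 + m_4)/6 = -47/14, c_3 = m_3/2 = 57/56, d_3 = (m_4 - m_3)/(6h_3) = -19/112. So s'(7) = -47/14.

-3.3571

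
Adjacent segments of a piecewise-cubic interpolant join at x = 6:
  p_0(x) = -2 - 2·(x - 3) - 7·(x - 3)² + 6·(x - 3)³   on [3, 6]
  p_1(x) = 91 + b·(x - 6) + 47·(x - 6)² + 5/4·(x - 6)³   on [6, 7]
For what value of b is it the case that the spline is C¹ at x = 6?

p_0'(x) = -2 - 14·(x - 3) + 18·(x - 3)², so p_0'(6) = 118. On the right, p_1'(6) = b, so b = 118.

118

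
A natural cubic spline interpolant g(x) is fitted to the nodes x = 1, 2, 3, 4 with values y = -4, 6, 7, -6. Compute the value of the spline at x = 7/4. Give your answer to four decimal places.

Put M_i = g'' at the i-th knot. Here h = (1, 1, 1) and Δ = (10, 1, -13), so the interior equations h_(i-1)·M_(i-1) + 2(h_(i-1)+h_i)·M_i + h_i·M_(i+1) = 6(Δ_i − Δ_(i-1)) read
  1·M_0 + 4·M_1 + 1·M_2 = 6(Δ_1 - Δ_0) = -54
  1·M_1 + 4·M_2 + 1·M_3 = 6(Δ_2 - Δ_1) = -84
Natural end conditions: M_0 = M_3 = 0.
Hence M_0 = 0, M_1 = -44/5, M_2 = -94/5, M_3 = 0.
On [1, 2], g(x) = -4 + 172/15·(x - 1) + 0·(x - 1)² - 22/15·(x - 1)³.
With (x - 1) = 3/4: g(7/4) = 637/160.

3.9813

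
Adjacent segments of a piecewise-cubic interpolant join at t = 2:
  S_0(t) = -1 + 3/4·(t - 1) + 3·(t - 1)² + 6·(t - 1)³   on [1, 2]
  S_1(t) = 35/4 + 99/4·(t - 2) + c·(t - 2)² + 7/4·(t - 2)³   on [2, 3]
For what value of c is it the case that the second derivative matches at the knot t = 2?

21

S_0''(t) = 6 + 36·(t - 1), so S_0''(2) = 42. On the right, S_1''(2) = 2c, so c = 21.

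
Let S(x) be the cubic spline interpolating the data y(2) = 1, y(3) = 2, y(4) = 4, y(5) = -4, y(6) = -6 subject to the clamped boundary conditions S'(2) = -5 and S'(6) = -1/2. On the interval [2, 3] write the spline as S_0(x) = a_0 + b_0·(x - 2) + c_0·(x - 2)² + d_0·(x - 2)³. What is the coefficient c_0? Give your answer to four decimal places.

Write m_i for S''(x_i). With h_i = 1, 1, 1, 1 and divided differences Δ_i = 1, 2, -8, -2, the continuity of S' gives the tridiagonal system
  1·m_0 + 4·m_1 + 1·m_2 = 6(Δ_1 - Δ_0) = 6
  1·m_1 + 4·m_2 + 1·m_3 = 6(Δ_2 - Δ_1) = -60
  1·m_2 + 4·m_3 + 1·m_4 = 6(Δ_3 - Δ_2) = 36
Clamped end conditions give two more equations: 2h_0·m_0 + h_0·m_1 = 6(Δ_0 - S'(2)) = 36 and h_3·m_3 + 2h_3·m_4 = 6(S'(6) - Δ_3) = 9.
Solving the tridiagonal system: m_0 = 951/56, m_1 = 57/28, m_2 = -153/8, m_3 = 405/28, m_4 = -153/56.
On [2, 3], with S_0(x) = a_0 + b_0·(x - 2) + c_0·(x - 2)² + d_0·(x - 2)³: c_0 = m_0/2 = 951/112, d_0 = (m_1 - m_0)/(6h_0) = -279/112, b_0 = Δ_0 - h_0(2m_0 + m_1)/6 = -5.

8.4911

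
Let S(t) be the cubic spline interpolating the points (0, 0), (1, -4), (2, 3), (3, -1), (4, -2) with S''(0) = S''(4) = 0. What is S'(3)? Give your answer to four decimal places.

-4.5714

Put M_i = S'' at the i-th knot. Here h = (1, 1, 1, 1) and Δ = (-4, 7, -4, -1), so the interior equations h_(i-1)·M_(i-1) + 2(h_(i-1)+h_i)·M_i + h_i·M_(i+1) = 6(Δ_i − Δ_(i-1)) read
  1·M_0 + 4·M_1 + 1·M_2 = 6(Δ_1 - Δ_0) = 66
  1·M_1 + 4·M_2 + 1·M_3 = 6(Δ_2 - Δ_1) = -66
  1·M_2 + 4·M_3 + 1·M_4 = 6(Δ_3 - Δ_2) = 18
Natural end conditions: M_0 = M_4 = 0.
Solving: M_0 = 0, M_1 = 159/7, M_2 = -174/7, M_3 = 75/7, M_4 = 0.
On [3, 4], S'(t) = b_3 + 2c_3·(t - 3) + 3d_3·(t - 3)² with b_3 = Δ_3 - h_3(2M_3 + M_4)/6 = -32/7, c_3 = M_3/2 = 75/14, d_3 = (M_4 - M_3)/(6h_3) = -25/14. So S'(3) = -32/7.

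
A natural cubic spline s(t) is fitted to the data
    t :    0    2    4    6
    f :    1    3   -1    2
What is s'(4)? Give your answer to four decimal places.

Let m_i = s''(x_i). Step sizes h_i = 2, 2, 2; slopes of the chords Δ_i = (y_(i+1) - y_i)/h_i = 1, -2, 3/2.
  2·m_0 + 8·m_1 + 2·m_2 = 6(Δ_1 - Δ_0) = -18
  2·m_1 + 8·m_2 + 2·m_3 = 6(Δ_2 - Δ_1) = 21
Natural end conditions: m_0 = m_3 = 0.
Solving: m_0 = 0, m_1 = -31/10, m_2 = 17/5, m_3 = 0.
On [4, 6], s'(t) = b_2 + 2c_2·(t - 4) + 3d_2·(t - 4)² with b_2 = Δ_2 - h_2(2m_2 + m_3)/6 = -23/30, c_2 = m_2/2 = 17/10, d_2 = (m_3 - m_2)/(6h_2) = -17/60. So s'(4) = -23/30.

-0.7667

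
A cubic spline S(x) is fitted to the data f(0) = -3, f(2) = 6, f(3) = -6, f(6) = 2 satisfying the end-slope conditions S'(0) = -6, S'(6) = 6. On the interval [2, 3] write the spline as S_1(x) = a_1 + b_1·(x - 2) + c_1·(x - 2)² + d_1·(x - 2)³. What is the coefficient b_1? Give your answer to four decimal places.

-4.9524

Put σ_i = S'' at the i-th knot. Here h = (2, 1, 3) and Δ = (9/2, -12, 8/3), so the interior equations h_(i-1)·σ_(i-1) + 2(h_(i-1)+h_i)·σ_i + h_i·σ_(i+1) = 6(Δ_i − Δ_(i-1)) read
  2·σ_0 + 6·σ_1 + 1·σ_2 = 6(Δ_1 - Δ_0) = -99
  1·σ_1 + 8·σ_2 + 3·σ_3 = 6(Δ_2 - Δ_1) = 88
Clamped end conditions give two more equations: 2h_0·σ_0 + h_0·σ_1 = 6(Δ_0 - S'(0)) = 63 and h_2·σ_2 + 2h_2·σ_3 = 6(S'(6) - Δ_2) = 20.
Hence σ_0 = 1279/42, σ_1 = -1235/42, σ_2 = 347/21, σ_3 = -69/14.
On [2, 3], with S_1(x) = a_1 + b_1·(x - 2) + c_1·(x - 2)² + d_1·(x - 2)³: c_1 = σ_1/2 = -1235/84, d_1 = (σ_2 - σ_1)/(6h_1) = 643/84, b_1 = Δ_1 - h_1(2σ_1 + σ_2)/6 = -104/21.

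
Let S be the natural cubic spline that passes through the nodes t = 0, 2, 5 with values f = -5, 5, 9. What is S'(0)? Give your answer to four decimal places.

5.7333

With M_i denoting the second derivative at x_i, h_i = 2, 3, and Δ_i = (y_(i+1) − y_i)/h_i = 5, 4/3:
  2·M_0 + 10·M_1 + 3·M_2 = 6(Δ_1 - Δ_0) = -22
Natural end conditions: M_0 = M_2 = 0.
Forward elimination and back-substitution give M_0 = 0, M_1 = -11/5, M_2 = 0.
On [0, 2], S'(t) = b_0 + 2c_0·t + 3d_0·t² with b_0 = Δ_0 - h_0(2M_0 + M_1)/6 = 86/15, c_0 = M_0/2 = 0, d_0 = (M_1 - M_0)/(6h_0) = -11/60. So S'(0) = 86/15.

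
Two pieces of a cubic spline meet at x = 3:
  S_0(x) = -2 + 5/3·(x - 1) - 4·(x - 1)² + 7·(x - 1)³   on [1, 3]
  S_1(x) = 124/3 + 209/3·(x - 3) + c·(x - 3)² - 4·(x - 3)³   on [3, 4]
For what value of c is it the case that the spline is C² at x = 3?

S_0''(x) = -8 + 42·(x - 1), so S_0''(3) = 76. On the right, S_1''(3) = 2c, so c = 38.

38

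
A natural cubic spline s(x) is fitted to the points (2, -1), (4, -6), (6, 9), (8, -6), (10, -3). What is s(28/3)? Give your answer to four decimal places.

-6.1693

Put M_i = s'' at the i-th knot. Here h = (2, 2, 2, 2) and Δ = (-5/2, 15/2, -15/2, 3/2), so the interior equations h_(i-1)·M_(i-1) + 2(h_(i-1)+h_i)·M_i + h_i·M_(i+1) = 6(Δ_i − Δ_(i-1)) read
  2·M_0 + 8·M_1 + 2·M_2 = 6(Δ_1 - Δ_0) = 60
  2·M_1 + 8·M_2 + 2·M_3 = 6(Δ_2 - Δ_1) = -90
  2·M_2 + 8·M_3 + 2·M_4 = 6(Δ_3 - Δ_2) = 54
Natural end conditions: M_0 = M_4 = 0.
Forward elimination and back-substitution give M_0 = 0, M_1 = 657/56, M_2 = -237/14, M_3 = 615/56, M_4 = 0.
On [8, 10], s(x) = -6 - 163/28·(x - 8) + 615/112·(x - 8)² - 205/224·(x - 8)³.
With (x - 8) = 4/3: s(28/3) = -1166/189.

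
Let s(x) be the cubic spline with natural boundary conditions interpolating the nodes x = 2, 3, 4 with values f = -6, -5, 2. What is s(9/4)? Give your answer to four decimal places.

Let σ_i = s''(x_i). Step sizes h_i = 1, 1; slopes of the chords Δ_i = (y_(i+1) - y_i)/h_i = 1, 7.
  1·σ_0 + 4·σ_1 + 1·σ_2 = 6(Δ_1 - Δ_0) = 36
Natural end conditions: σ_0 = σ_2 = 0.
Hence σ_0 = 0, σ_1 = 9, σ_2 = 0.
On [2, 3], s(x) = -6 - 1/2·(x - 2) + 0·(x - 2)² + 3/2·(x - 2)³.
With (x - 2) = 1/4: s(9/4) = -781/128.

-6.1016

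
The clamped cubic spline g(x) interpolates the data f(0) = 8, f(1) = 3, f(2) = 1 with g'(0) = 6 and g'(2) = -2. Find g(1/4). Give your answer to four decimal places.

With σ_i denoting the second derivative at x_i, h_i = 1, 1, and Δ_i = (y_(i+1) − y_i)/h_i = -5, -2:
  1·σ_0 + 4·σ_1 + 1·σ_2 = 6(Δ_1 - Δ_0) = 18
Clamped end conditions give two more equations: 2h_0·σ_0 + h_0·σ_1 = 6(Δ_0 - g'(0)) = -66 and h_1·σ_1 + 2h_1·σ_2 = 6(g'(2) - Δ_1) = 0.
Hence σ_0 = -83/2, σ_1 = 17, σ_2 = -17/2.
On [0, 1], g(x) = 8 + 6·x - 83/4·x² + 39/4·x³.
With x = 1/4: g(1/4) = 2139/256.

8.3555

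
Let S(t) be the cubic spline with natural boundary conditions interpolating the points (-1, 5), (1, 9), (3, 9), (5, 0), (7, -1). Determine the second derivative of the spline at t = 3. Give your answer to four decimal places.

Put m_i = S'' at the i-th knot. Here h = (2, 2, 2, 2) and Δ = (2, 0, -9/2, -1/2), so the interior equations h_(i-1)·m_(i-1) + 2(h_(i-1)+h_i)·m_i + h_i·m_(i+1) = 6(Δ_i − Δ_(i-1)) read
  2·m_0 + 8·m_1 + 2·m_2 = 6(Δ_1 - Δ_0) = -12
  2·m_1 + 8·m_2 + 2·m_3 = 6(Δ_2 - Δ_1) = -27
  2·m_2 + 8·m_3 + 2·m_4 = 6(Δ_3 - Δ_2) = 24
Natural end conditions: m_0 = m_4 = 0.
Hence m_0 = 0, m_1 = -3/7, m_2 = -30/7, m_3 = 57/14, m_4 = 0.

-4.2857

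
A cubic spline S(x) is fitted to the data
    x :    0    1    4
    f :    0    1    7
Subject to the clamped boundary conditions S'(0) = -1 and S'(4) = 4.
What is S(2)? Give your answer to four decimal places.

With M_i denoting the second derivative at x_i, h_i = 1, 3, and Δ_i = (y_(i+1) − y_i)/h_i = 1, 2:
  1·M_0 + 8·M_1 + 3·M_2 = 6(Δ_1 - Δ_0) = 6
Clamped end conditions give two more equations: 2h_0·M_0 + h_0·M_1 = 6(Δ_0 - S'(0)) = 12 and h_1·M_1 + 2h_1·M_2 = 6(S'(4) - Δ_1) = 12.
Solving: M_0 = 13/2, M_1 = -1, M_2 = 5/2.
On [1, 4], S(x) = 1 + 7/4·(x - 1) - 1/2·(x - 1)² + 7/36·(x - 1)³.
With (x - 1) = 1: S(2) = 22/9.

2.4444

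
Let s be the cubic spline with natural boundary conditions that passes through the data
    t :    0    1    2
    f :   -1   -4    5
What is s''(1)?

18

With M_i denoting the second derivative at x_i, h_i = 1, 1, and Δ_i = (y_(i+1) − y_i)/h_i = -3, 9:
  1·M_0 + 4·M_1 + 1·M_2 = 6(Δ_1 - Δ_0) = 72
Natural end conditions: M_0 = M_2 = 0.
Hence M_0 = 0, M_1 = 18, M_2 = 0.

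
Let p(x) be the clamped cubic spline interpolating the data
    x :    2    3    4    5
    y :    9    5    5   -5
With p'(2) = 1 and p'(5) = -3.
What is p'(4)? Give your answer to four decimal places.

-6.3333

With σ_i denoting the second derivative at x_i, h_i = 1, 1, 1, and Δ_i = (y_(i+1) − y_i)/h_i = -4, 0, -10:
  1·σ_0 + 4·σ_1 + 1·σ_2 = 6(Δ_1 - Δ_0) = 24
  1·σ_1 + 4·σ_2 + 1·σ_3 = 6(Δ_2 - Δ_1) = -60
Clamped end conditions give two more equations: 2h_0·σ_0 + h_0·σ_1 = 6(Δ_0 - p'(2)) = -30 and h_2·σ_2 + 2h_2·σ_3 = 6(p'(5) - Δ_2) = 42.
Solving the tridiagonal system: σ_0 = -74/3, σ_1 = 58/3, σ_2 = -86/3, σ_3 = 106/3.
On [4, 5], p'(x) = b_2 + 2c_2·(x - 4) + 3d_2·(x - 4)² with b_2 = Δ_2 - h_2(2σ_2 + σ_3)/6 = -19/3, c_2 = σ_2/2 = -43/3, d_2 = (σ_3 - σ_2)/(6h_2) = 32/3. So p'(4) = -19/3.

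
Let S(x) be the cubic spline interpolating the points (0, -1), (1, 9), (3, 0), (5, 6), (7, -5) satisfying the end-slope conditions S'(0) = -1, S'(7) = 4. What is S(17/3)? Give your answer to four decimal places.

Write σ_i for S''(x_i). With h_i = 1, 2, 2, 2 and divided differences Δ_i = 10, -9/2, 3, -11/2, the continuity of S' gives the tridiagonal system
  1·σ_0 + 6·σ_1 + 2·σ_2 = 6(Δ_1 - Δ_0) = -87
  2·σ_1 + 8·σ_2 + 2·σ_3 = 6(Δ_2 - Δ_1) = 45
  2·σ_2 + 8·σ_3 + 2·σ_4 = 6(Δ_3 - Δ_2) = -51
Clamped end conditions give two more equations: 2h_0·σ_0 + h_0·σ_1 = 6(Δ_0 - S'(0)) = 66 and h_3·σ_3 + 2h_3·σ_4 = 6(S'(7) - Δ_3) = 57.
Solving the tridiagonal system: σ_0 = 2018/43, σ_1 = -1198/43, σ_2 = 1429/86, σ_3 = -1385/86, σ_4 = 959/43.
On [5, 7], S(x) = 6 - 189/86·(x - 5) - 1385/172·(x - 5)² + 1101/344·(x - 5)³.
With (x - 5) = 2/3: S(17/3) = 737/387.

1.9044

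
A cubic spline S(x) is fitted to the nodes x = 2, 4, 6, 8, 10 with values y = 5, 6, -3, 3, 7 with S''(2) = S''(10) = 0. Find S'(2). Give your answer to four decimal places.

2.3929

With m_i denoting the second derivative at x_i, h_i = 2, 2, 2, 2, and Δ_i = (y_(i+1) − y_i)/h_i = 1/2, -9/2, 3, 2:
  2·m_0 + 8·m_1 + 2·m_2 = 6(Δ_1 - Δ_0) = -30
  2·m_1 + 8·m_2 + 2·m_3 = 6(Δ_2 - Δ_1) = 45
  2·m_2 + 8·m_3 + 2·m_4 = 6(Δ_3 - Δ_2) = -6
Natural end conditions: m_0 = m_4 = 0.
Hence m_0 = 0, m_1 = -159/28, m_2 = 54/7, m_3 = -75/28, m_4 = 0.
On [2, 4], S'(x) = b_0 + 2c_0·(x - 2) + 3d_0·(x - 2)² with b_0 = Δ_0 - h_0(2m_0 + m_1)/6 = 67/28, c_0 = m_0/2 = 0, d_0 = (m_1 - m_0)/(6h_0) = -53/112. So S'(2) = 67/28.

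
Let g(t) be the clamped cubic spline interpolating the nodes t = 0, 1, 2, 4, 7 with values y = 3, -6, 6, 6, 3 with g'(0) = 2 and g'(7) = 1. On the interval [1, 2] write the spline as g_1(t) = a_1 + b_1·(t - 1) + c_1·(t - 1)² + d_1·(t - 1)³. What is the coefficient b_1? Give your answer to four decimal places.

-1.5817

Put M_i = g'' at the i-th knot. Here h = (1, 1, 2, 3) and Δ = (-9, 12, 0, -1), so the interior equations h_(i-1)·M_(i-1) + 2(h_(i-1)+h_i)·M_i + h_i·M_(i+1) = 6(Δ_i − Δ_(i-1)) read
  1·M_0 + 4·M_1 + 1·M_2 = 6(Δ_1 - Δ_0) = 126
  1·M_1 + 6·M_2 + 2·M_3 = 6(Δ_2 - Δ_1) = -72
  2·M_2 + 10·M_3 + 3·M_4 = 6(Δ_3 - Δ_2) = -6
Clamped end conditions give two more equations: 2h_0·M_0 + h_0·M_1 = 6(Δ_0 - g'(0)) = -66 and h_3·M_3 + 2h_3·M_4 = 6(g'(7) - Δ_3) = 12.
Solving: M_0 = -6119/104, M_1 = 2687/52, M_2 = -2273/104, M_3 = 97/26, M_4 = 7/52.
On [1, 2], with g_1(t) = a_1 + b_1·(t - 1) + c_1·(t - 1)² + d_1·(t - 1)³: c_1 = M_1/2 = 2687/104, d_1 = (M_2 - M_1)/(6h_1) = -2549/208, b_1 = Δ_1 - h_1(2M_1 + M_2)/6 = -329/208.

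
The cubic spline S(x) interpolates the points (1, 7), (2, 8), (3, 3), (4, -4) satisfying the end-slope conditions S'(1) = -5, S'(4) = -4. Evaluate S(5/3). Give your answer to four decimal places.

Write M_i for S''(x_i). With h_i = 1, 1, 1 and divided differences Δ_i = 1, -5, -7, the continuity of S' gives the tridiagonal system
  1·M_0 + 4·M_1 + 1·M_2 = 6(Δ_1 - Δ_0) = -36
  1·M_1 + 4·M_2 + 1·M_3 = 6(Δ_2 - Δ_1) = -12
Clamped end conditions give two more equations: 2h_0·M_0 + h_0·M_1 = 6(Δ_0 - S'(1)) = 36 and h_2·M_2 + 2h_2·M_3 = 6(S'(4) - Δ_2) = 18.
Solving the tridiagonal system: M_0 = 382/15, M_1 = -224/15, M_2 = -26/15, M_3 = 148/15.
On [1, 2], S(x) = 7 - 5·(x - 1) + 191/15·(x - 1)² - 101/15·(x - 1)³.
With (x - 1) = 2/3: S(5/3) = 2969/405.

7.3309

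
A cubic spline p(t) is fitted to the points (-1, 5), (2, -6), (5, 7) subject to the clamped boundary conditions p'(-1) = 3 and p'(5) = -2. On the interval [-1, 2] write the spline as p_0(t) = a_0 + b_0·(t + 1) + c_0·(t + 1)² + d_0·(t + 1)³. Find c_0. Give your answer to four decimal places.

Put m_i = p'' at the i-th knot. Here h = (3, 3) and Δ = (-11/3, 13/3), so the interior equations h_(i-1)·m_(i-1) + 2(h_(i-1)+h_i)·m_i + h_i·m_(i+1) = 6(Δ_i − Δ_(i-1)) read
  3·m_0 + 12·m_1 + 3·m_2 = 6(Δ_1 - Δ_0) = 48
Clamped end conditions give two more equations: 2h_0·m_0 + h_0·m_1 = 6(Δ_0 - p'(-1)) = -40 and h_1·m_1 + 2h_1·m_2 = 6(p'(5) - Δ_1) = -38.
Forward elimination and back-substitution give m_0 = -23/2, m_1 = 29/3, m_2 = -67/6.
On [-1, 2], with p_0(t) = a_0 + b_0·(t + 1) + c_0·(t + 1)² + d_0·(t + 1)³: c_0 = m_0/2 = -23/4, d_0 = (m_1 - m_0)/(6h_0) = 127/108, b_0 = Δ_0 - h_0(2m_0 + m_1)/6 = 3.

-5.7500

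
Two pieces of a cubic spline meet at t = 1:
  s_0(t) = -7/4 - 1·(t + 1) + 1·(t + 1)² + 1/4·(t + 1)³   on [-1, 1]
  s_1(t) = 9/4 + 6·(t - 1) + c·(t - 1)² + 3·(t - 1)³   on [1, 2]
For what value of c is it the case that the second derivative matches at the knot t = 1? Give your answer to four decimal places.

s_0''(t) = 2 + 3/2·(t + 1), so s_0''(1) = 5. On the right, s_1''(1) = 2c, so c = 5/2.

2.5000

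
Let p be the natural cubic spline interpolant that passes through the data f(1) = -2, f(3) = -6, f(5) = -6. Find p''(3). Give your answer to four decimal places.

Let m_i = p''(x_i). Step sizes h_i = 2, 2; slopes of the chords Δ_i = (y_(i+1) - y_i)/h_i = -2, 0.
  2·m_0 + 8·m_1 + 2·m_2 = 6(Δ_1 - Δ_0) = 12
Natural end conditions: m_0 = m_2 = 0.
Forward elimination and back-substitution give m_0 = 0, m_1 = 3/2, m_2 = 0.

1.5000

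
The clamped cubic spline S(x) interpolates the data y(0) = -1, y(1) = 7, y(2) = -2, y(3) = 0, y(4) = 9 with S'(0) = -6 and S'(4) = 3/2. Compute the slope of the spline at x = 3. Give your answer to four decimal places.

Let m_i = S''(x_i). Step sizes h_i = 1, 1, 1, 1; slopes of the chords Δ_i = (y_(i+1) - y_i)/h_i = 8, -9, 2, 9.
  1·m_0 + 4·m_1 + 1·m_2 = 6(Δ_1 - Δ_0) = -102
  1·m_1 + 4·m_2 + 1·m_3 = 6(Δ_2 - Δ_1) = 66
  1·m_2 + 4·m_3 + 1·m_4 = 6(Δ_3 - Δ_2) = 42
Clamped end conditions give two more equations: 2h_0·m_0 + h_0·m_1 = 6(Δ_0 - S'(0)) = 84 and h_3·m_3 + 2h_3·m_4 = 6(S'(4) - Δ_3) = -45.
Solving the tridiagonal system: m_0 = 3711/56, m_1 = -1359/28, m_2 = 207/8, m_3 = 309/28, m_4 = -1569/56.
On [3, 4], S'(x) = b_3 + 2c_3·(x - 3) + 3d_3·(x - 3)² with b_3 = Δ_3 - h_3(2m_3 + m_4)/6 = 1119/112, c_3 = m_3/2 = 309/56, d_3 = (m_4 - m_3)/(6h_3) = -729/112. So S'(3) = 1119/112.

9.9911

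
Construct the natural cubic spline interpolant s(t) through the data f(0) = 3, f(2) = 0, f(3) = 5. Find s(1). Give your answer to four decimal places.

With M_i denoting the second derivative at x_i, h_i = 2, 1, and Δ_i = (y_(i+1) − y_i)/h_i = -3/2, 5:
  2·M_0 + 6·M_1 + 1·M_2 = 6(Δ_1 - Δ_0) = 39
Natural end conditions: M_0 = M_2 = 0.
Solving the tridiagonal system: M_0 = 0, M_1 = 13/2, M_2 = 0.
On [0, 2], s(t) = 3 - 11/3·t + 0·t² + 13/24·t³.
With t = 1: s(1) = -1/8.

-0.1250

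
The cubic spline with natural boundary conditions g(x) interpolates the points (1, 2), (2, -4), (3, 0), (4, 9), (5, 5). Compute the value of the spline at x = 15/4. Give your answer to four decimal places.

With σ_i denoting the second derivative at x_i, h_i = 1, 1, 1, 1, and Δ_i = (y_(i+1) − y_i)/h_i = -6, 4, 9, -4:
  1·σ_0 + 4·σ_1 + 1·σ_2 = 6(Δ_1 - Δ_0) = 60
  1·σ_1 + 4·σ_2 + 1·σ_3 = 6(Δ_2 - Δ_1) = 30
  1·σ_2 + 4·σ_3 + 1·σ_4 = 6(Δ_3 - Δ_2) = -78
Natural end conditions: σ_0 = σ_4 = 0.
Hence σ_0 = 0, σ_1 = 351/28, σ_2 = 69/7, σ_3 = -615/28, σ_4 = 0.
On [3, 4], g(x) = 0 + 75/8·(x - 3) + 69/14·(x - 3)² - 297/56·(x - 3)³.
With (x - 3) = 3/4: g(15/4) = 27117/3584.

7.5661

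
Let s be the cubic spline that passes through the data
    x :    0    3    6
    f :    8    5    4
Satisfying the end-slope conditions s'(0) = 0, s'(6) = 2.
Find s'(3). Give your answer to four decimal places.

-1.5000

With M_i denoting the second derivative at x_i, h_i = 3, 3, and Δ_i = (y_(i+1) − y_i)/h_i = -1, -1/3:
  3·M_0 + 12·M_1 + 3·M_2 = 6(Δ_1 - Δ_0) = 4
Clamped end conditions give two more equations: 2h_0·M_0 + h_0·M_1 = 6(Δ_0 - s'(0)) = -6 and h_1·M_1 + 2h_1·M_2 = 6(s'(6) - Δ_1) = 14.
Forward elimination and back-substitution give M_0 = -1, M_1 = 0, M_2 = 7/3.
On [3, 6], s'(x) = b_1 + 2c_1·(x - 3) + 3d_1·(x - 3)² with b_1 = Δ_1 - h_1(2M_1 + M_2)/6 = -3/2, c_1 = M_1/2 = 0, d_1 = (M_2 - M_1)/(6h_1) = 7/54. So s'(3) = -3/2.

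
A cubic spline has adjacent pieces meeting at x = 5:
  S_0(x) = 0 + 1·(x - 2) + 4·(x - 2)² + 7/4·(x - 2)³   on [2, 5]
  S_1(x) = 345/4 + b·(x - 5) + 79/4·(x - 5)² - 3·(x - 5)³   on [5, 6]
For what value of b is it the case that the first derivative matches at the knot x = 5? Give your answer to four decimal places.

S_0'(x) = 1 + 8·(x - 2) + 21/4·(x - 2)², so S_0'(5) = 289/4. On the right, S_1'(5) = b, so b = 289/4.

72.2500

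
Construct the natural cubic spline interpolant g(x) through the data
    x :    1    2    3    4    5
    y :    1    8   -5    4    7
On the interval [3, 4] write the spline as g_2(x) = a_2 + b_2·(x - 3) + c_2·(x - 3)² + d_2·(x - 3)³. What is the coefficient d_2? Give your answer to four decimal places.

-11.6786

With M_i denoting the second derivative at x_i, h_i = 1, 1, 1, 1, and Δ_i = (y_(i+1) − y_i)/h_i = 7, -13, 9, 3:
  1·M_0 + 4·M_1 + 1·M_2 = 6(Δ_1 - Δ_0) = -120
  1·M_1 + 4·M_2 + 1·M_3 = 6(Δ_2 - Δ_1) = 132
  1·M_2 + 4·M_3 + 1·M_4 = 6(Δ_3 - Δ_2) = -36
Natural end conditions: M_0 = M_4 = 0.
Forward elimination and back-substitution give M_0 = 0, M_1 = -591/14, M_2 = 342/7, M_3 = -297/14, M_4 = 0.
On [3, 4], with g_2(x) = a_2 + b_2·(x - 3) + c_2·(x - 3)² + d_2·(x - 3)³: c_2 = M_2/2 = 171/7, d_2 = (M_3 - M_2)/(6h_2) = -327/28, b_2 = Δ_2 - h_2(2M_2 + M_3)/6 = -15/4.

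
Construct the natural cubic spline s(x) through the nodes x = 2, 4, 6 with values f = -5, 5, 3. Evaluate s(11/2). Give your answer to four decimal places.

Let m_i = s''(x_i). Step sizes h_i = 2, 2; slopes of the chords Δ_i = (y_(i+1) - y_i)/h_i = 5, -1.
  2·m_0 + 8·m_1 + 2·m_2 = 6(Δ_1 - Δ_0) = -36
Natural end conditions: m_0 = m_2 = 0.
Solving the tridiagonal system: m_0 = 0, m_1 = -9/2, m_2 = 0.
On [4, 6], s(x) = 5 + 2·(x - 4) - 9/4·(x - 4)² + 3/8·(x - 4)³.
With (x - 4) = 3/2: s(11/2) = 269/64.

4.2031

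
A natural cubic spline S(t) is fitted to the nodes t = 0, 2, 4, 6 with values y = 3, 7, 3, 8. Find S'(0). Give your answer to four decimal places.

Put σ_i = S'' at the i-th knot. Here h = (2, 2, 2) and Δ = (2, -2, 5/2), so the interior equations h_(i-1)·σ_(i-1) + 2(h_(i-1)+h_i)·σ_i + h_i·σ_(i+1) = 6(Δ_i − Δ_(i-1)) read
  2·σ_0 + 8·σ_1 + 2·σ_2 = 6(Δ_1 - Δ_0) = -24
  2·σ_1 + 8·σ_2 + 2·σ_3 = 6(Δ_2 - Δ_1) = 27
Natural end conditions: σ_0 = σ_3 = 0.
Solving: σ_0 = 0, σ_1 = -41/10, σ_2 = 22/5, σ_3 = 0.
On [0, 2], S'(t) = b_0 + 2c_0·t + 3d_0·t² with b_0 = Δ_0 - h_0(2σ_0 + σ_1)/6 = 101/30, c_0 = σ_0/2 = 0, d_0 = (σ_1 - σ_0)/(6h_0) = -41/120. So S'(0) = 101/30.

3.3667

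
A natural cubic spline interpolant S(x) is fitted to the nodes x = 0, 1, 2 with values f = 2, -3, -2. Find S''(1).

Write M_i for S''(x_i). With h_i = 1, 1 and divided differences Δ_i = -5, 1, the continuity of S' gives the tridiagonal system
  1·M_0 + 4·M_1 + 1·M_2 = 6(Δ_1 - Δ_0) = 36
Natural end conditions: M_0 = M_2 = 0.
Hence M_0 = 0, M_1 = 9, M_2 = 0.

9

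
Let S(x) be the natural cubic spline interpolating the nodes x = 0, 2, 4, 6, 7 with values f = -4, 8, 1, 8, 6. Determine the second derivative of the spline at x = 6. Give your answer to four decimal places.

-8.7805

Write M_i for S''(x_i). With h_i = 2, 2, 2, 1 and divided differences Δ_i = 6, -7/2, 7/2, -2, the continuity of S' gives the tridiagonal system
  2·M_0 + 8·M_1 + 2·M_2 = 6(Δ_1 - Δ_0) = -57
  2·M_1 + 8·M_2 + 2·M_3 = 6(Δ_2 - Δ_1) = 42
  2·M_2 + 6·M_3 + 1·M_4 = 6(Δ_3 - Δ_2) = -33
Natural end conditions: M_0 = M_4 = 0.
Solving the tridiagonal system: M_0 = 0, M_1 = -393/41, M_2 = 807/82, M_3 = -360/41, M_4 = 0.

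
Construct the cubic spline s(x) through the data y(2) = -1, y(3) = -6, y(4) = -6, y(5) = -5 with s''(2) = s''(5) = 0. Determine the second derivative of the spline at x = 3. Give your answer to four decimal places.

Let σ_i = s''(x_i). Step sizes h_i = 1, 1, 1; slopes of the chords Δ_i = (y_(i+1) - y_i)/h_i = -5, 0, 1.
  1·σ_0 + 4·σ_1 + 1·σ_2 = 6(Δ_1 - Δ_0) = 30
  1·σ_1 + 4·σ_2 + 1·σ_3 = 6(Δ_2 - Δ_1) = 6
Natural end conditions: σ_0 = σ_3 = 0.
Hence σ_0 = 0, σ_1 = 38/5, σ_2 = -2/5, σ_3 = 0.

7.6000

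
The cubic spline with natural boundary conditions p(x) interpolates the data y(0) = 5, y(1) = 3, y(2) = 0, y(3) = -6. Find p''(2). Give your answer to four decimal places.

Let σ_i = p''(x_i). Step sizes h_i = 1, 1, 1; slopes of the chords Δ_i = (y_(i+1) - y_i)/h_i = -2, -3, -6.
  1·σ_0 + 4·σ_1 + 1·σ_2 = 6(Δ_1 - Δ_0) = -6
  1·σ_1 + 4·σ_2 + 1·σ_3 = 6(Δ_2 - Δ_1) = -18
Natural end conditions: σ_0 = σ_3 = 0.
Forward elimination and back-substitution give σ_0 = 0, σ_1 = -2/5, σ_2 = -22/5, σ_3 = 0.

-4.4000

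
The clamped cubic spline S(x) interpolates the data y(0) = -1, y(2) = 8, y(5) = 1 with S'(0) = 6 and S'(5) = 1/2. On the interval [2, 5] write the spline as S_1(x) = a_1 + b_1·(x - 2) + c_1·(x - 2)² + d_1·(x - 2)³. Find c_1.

Let m_i = S''(x_i). Step sizes h_i = 2, 3; slopes of the chords Δ_i = (y_(i+1) - y_i)/h_i = 9/2, -7/3.
  2·m_0 + 10·m_1 + 3·m_2 = 6(Δ_1 - Δ_0) = -41
Clamped end conditions give two more equations: 2h_0·m_0 + h_0·m_1 = 6(Δ_0 - S'(0)) = -9 and h_1·m_1 + 2h_1·m_2 = 6(S'(5) - Δ_1) = 17.
Solving: m_0 = 3/4, m_1 = -6, m_2 = 35/6.
On [2, 5], with S_1(x) = a_1 + b_1·(x - 2) + c_1·(x - 2)² + d_1·(x - 2)³: c_1 = m_1/2 = -3, d_1 = (m_2 - m_1)/(6h_1) = 71/108, b_1 = Δ_1 - h_1(2m_1 + m_2)/6 = 3/4.

-3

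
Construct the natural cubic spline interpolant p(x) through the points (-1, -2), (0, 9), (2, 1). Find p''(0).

Write M_i for p''(x_i). With h_i = 1, 2 and divided differences Δ_i = 11, -4, the continuity of p' gives the tridiagonal system
  1·M_0 + 6·M_1 + 2·M_2 = 6(Δ_1 - Δ_0) = -90
Natural end conditions: M_0 = M_2 = 0.
Forward elimination and back-substitution give M_0 = 0, M_1 = -15, M_2 = 0.

-15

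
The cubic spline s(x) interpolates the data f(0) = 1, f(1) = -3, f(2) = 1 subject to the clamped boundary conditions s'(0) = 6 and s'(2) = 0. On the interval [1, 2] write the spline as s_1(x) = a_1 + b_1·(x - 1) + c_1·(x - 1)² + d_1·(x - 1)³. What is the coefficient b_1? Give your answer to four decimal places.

Put M_i = s'' at the i-th knot. Here h = (1, 1) and Δ = (-4, 4), so the interior equations h_(i-1)·M_(i-1) + 2(h_(i-1)+h_i)·M_i + h_i·M_(i+1) = 6(Δ_i − Δ_(i-1)) read
  1·M_0 + 4·M_1 + 1·M_2 = 6(Δ_1 - Δ_0) = 48
Clamped end conditions give two more equations: 2h_0·M_0 + h_0·M_1 = 6(Δ_0 - s'(0)) = -60 and h_1·M_1 + 2h_1·M_2 = 6(s'(2) - Δ_1) = -24.
Forward elimination and back-substitution give M_0 = -45, M_1 = 30, M_2 = -27.
On [1, 2], with s_1(x) = a_1 + b_1·(x - 1) + c_1·(x - 1)² + d_1·(x - 1)³: c_1 = M_1/2 = 15, d_1 = (M_2 - M_1)/(6h_1) = -19/2, b_1 = Δ_1 - h_1(2M_1 + M_2)/6 = -3/2.

-1.5000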